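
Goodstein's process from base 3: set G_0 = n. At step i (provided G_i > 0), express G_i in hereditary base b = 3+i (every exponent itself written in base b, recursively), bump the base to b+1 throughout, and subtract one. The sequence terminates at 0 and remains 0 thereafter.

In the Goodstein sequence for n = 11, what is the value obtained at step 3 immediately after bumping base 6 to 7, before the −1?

step 0: 11 = 3^2 + 2; sub 4 for 3: 4^2 + 2; = 18; G_1 = 18−1 = 17
step 1: 17 = 4^2 + 1; sub 5 for 4: 5^2 + 1; = 26; G_2 = 26−1 = 25
step 2: 25 = 5^2; sub 6 for 5: 6^2; = 36; G_3 = 36−1 = 35
step 3: 35 = 5·6 + 5; sub 7 for 6: 5·7 + 5; = 40; G_4 = 40−1 = 39

40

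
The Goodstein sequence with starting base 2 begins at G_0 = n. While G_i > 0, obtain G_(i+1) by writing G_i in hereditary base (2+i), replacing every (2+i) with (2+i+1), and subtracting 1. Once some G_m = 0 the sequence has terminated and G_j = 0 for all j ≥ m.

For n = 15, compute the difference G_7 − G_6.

3373455337

G_0 = 15. HB_2(15) = 2^(2 + 1) + 2^2 + 2 + 1. Bump = 112. G_1 = 111.
G_1 = 111. HB_3(111) = 3^(3 + 1) + 3^3 + 3. Bump = 1284. G_2 = 1283.
G_2 = 1283. HB_4(1283) = 4^(4 + 1) + 4^4 + 3. Bump = 18753. G_3 = 18752.
G_3 = 18752. HB_5(18752) = 5^(5 + 1) + 5^5 + 2. Bump = 326594. G_4 = 326593.
G_4 = 326593. HB_6(326593) = 6^(6 + 1) + 6^6 + 1. Bump = 6588345. G_5 = 6588344.
G_5 = 6588344. HB_7(6588344) = 7^(7 + 1) + 7^7. Bump = 150994944. G_6 = 150994943.
G_6 = 150994943. HB_8(150994943) = 8^(8 + 1) + 7·8^7 + 7·8^6 + 7·8^5 + 7·8^4 + 7·8^3 + 7·8^2 + 7·8 + 7. Bump = 3524450281. G_7 = 3524450280.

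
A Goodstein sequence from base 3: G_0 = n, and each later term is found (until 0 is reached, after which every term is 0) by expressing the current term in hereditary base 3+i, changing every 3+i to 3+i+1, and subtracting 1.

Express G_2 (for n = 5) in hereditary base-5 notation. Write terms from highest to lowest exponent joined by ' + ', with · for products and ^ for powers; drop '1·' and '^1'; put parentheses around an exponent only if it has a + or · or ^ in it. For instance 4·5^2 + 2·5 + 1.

(0) 5|_3 = 3 + 2 ↦ 4 + 2|_4 = 6 ⇒ 5
(1) 5|_4 = 4 + 1 ↦ 5 + 1|_5 = 6 ⇒ 5
(2) 5|_5 = 5 ↦ 6|_6 = 6 ⇒ 5

5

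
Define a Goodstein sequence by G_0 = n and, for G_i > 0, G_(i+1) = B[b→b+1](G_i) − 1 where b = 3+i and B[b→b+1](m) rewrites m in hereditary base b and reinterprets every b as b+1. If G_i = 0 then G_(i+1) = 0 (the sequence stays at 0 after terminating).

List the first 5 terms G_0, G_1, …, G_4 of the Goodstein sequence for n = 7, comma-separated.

7 —HB3→ 2·3 + 1 —bump→ 2·4 + 1 = 9 —(−1)→ 8
8 —HB4→ 2·4 —bump→ 2·5 = 10 —(−1)→ 9
9 —HB5→ 5 + 4 —bump→ 6 + 4 = 10 —(−1)→ 9
9 —HB6→ 6 + 3 —bump→ 7 + 3 = 10 —(−1)→ 9

7, 8, 9, 9, 9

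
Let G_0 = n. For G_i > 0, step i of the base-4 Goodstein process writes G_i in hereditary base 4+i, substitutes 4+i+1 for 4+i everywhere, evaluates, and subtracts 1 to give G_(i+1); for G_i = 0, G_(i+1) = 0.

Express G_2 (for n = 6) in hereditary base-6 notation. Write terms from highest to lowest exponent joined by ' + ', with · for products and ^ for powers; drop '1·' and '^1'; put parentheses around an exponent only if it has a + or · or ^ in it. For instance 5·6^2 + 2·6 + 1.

(0) 6|_4 = 4 + 2 ↦ 5 + 2|_5 = 7 ⇒ 6
(1) 6|_5 = 5 + 1 ↦ 6 + 1|_6 = 7 ⇒ 6
(2) 6|_6 = 6 ↦ 7|_7 = 7 ⇒ 6

6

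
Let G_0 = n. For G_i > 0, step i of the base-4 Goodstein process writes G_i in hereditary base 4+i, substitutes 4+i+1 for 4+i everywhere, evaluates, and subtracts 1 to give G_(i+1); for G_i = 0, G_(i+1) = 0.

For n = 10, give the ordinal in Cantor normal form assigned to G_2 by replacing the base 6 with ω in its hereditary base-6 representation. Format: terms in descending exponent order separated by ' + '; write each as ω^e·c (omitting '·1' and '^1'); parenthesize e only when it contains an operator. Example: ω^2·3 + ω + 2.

step 0: 10 = 2·4 + 2; sub 5 for 4: 2·5 + 2; = 12; G_1 = 12−1 = 11
step 1: 11 = 2·5 + 1; sub 6 for 5: 2·6 + 1; = 13; G_2 = 13−1 = 12
step 2: 12 = 2·6; sub 7 for 6: 2·7; = 14; G_3 = 14−1 = 13

ω·2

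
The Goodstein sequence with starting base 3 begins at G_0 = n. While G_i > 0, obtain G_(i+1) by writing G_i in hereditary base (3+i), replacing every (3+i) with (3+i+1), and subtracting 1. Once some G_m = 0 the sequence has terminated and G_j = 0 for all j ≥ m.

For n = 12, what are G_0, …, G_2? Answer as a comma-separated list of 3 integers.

12, 19, 27

base 3: 12 = 3^2 + 3; at 4: 4^2 + 4 = 20; next = 19
base 4: 19 = 4^2 + 3; at 5: 5^2 + 3 = 28; next = 27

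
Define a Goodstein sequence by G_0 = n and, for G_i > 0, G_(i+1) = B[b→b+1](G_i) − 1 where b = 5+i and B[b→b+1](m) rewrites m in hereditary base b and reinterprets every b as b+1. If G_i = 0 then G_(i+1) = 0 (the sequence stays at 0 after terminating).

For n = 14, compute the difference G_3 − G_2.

1

G_0 = 14. HB_5(14) = 2·5 + 4. Bump = 16. G_1 = 15.
G_1 = 15. HB_6(15) = 2·6 + 3. Bump = 17. G_2 = 16.
G_2 = 16. HB_7(16) = 2·7 + 2. Bump = 18. G_3 = 17.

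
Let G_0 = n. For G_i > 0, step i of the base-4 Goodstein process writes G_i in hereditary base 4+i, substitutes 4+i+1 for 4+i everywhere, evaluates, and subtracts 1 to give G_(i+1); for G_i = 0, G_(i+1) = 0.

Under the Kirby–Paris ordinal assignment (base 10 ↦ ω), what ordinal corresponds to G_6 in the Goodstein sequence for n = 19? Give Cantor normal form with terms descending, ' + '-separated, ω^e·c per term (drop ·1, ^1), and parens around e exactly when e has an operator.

ω·7 + 5

(0) 19|_4 = 4^2 + 3 ↦ 5^2 + 3|_5 = 28 ⇒ 27
(1) 27|_5 = 5^2 + 2 ↦ 6^2 + 2|_6 = 38 ⇒ 37
(2) 37|_6 = 6^2 + 1 ↦ 7^2 + 1|_7 = 50 ⇒ 49
(3) 49|_7 = 7^2 ↦ 8^2|_8 = 64 ⇒ 63
(4) 63|_8 = 7·8 + 7 ↦ 7·9 + 7|_9 = 70 ⇒ 69
(5) 69|_9 = 7·9 + 6 ↦ 7·10 + 6|_10 = 76 ⇒ 75
(6) 75|_10 = 7·10 + 5 ↦ 7·11 + 5|_11 = 82 ⇒ 81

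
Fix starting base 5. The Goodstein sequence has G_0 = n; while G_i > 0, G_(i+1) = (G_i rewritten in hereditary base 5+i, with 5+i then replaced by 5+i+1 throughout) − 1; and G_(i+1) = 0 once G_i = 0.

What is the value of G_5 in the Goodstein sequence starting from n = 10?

11

i=0: 10 = 2·5 (b=5); 5→6: 2·6 = 12; 12−1 = 11
i=1: 11 = 6 + 5 (b=6); 6→7: 7 + 5 = 12; 12−1 = 11
i=2: 11 = 7 + 4 (b=7); 7→8: 8 + 4 = 12; 12−1 = 11
i=3: 11 = 8 + 3 (b=8); 8→9: 9 + 3 = 12; 12−1 = 11
i=4: 11 = 9 + 2 (b=9); 9→10: 10 + 2 = 12; 12−1 = 11
i=5: 11 = 10 + 1 (b=10); 10→11: 11 + 1 = 12; 12−1 = 11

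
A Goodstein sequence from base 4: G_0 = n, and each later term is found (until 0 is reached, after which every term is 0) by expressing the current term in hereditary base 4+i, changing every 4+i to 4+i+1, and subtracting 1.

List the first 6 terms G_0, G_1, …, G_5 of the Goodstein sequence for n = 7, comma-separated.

step 0: 7 = 4 + 3; sub 5 for 4: 5 + 3; = 8; G_1 = 8−1 = 7
step 1: 7 = 5 + 2; sub 6 for 5: 6 + 2; = 8; G_2 = 8−1 = 7
step 2: 7 = 6 + 1; sub 7 for 6: 7 + 1; = 8; G_3 = 8−1 = 7
step 3: 7 = 7; sub 8 for 7: 8; = 8; G_4 = 8−1 = 7
step 4: 7 = 7; sub 9 for 8: 7; = 7; G_5 = 7−1 = 6

7, 7, 7, 7, 7, 6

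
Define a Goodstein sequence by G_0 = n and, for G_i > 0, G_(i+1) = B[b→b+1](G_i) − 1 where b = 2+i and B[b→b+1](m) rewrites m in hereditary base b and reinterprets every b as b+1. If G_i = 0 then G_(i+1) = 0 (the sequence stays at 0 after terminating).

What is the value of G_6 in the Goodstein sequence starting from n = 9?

G_0 = 9. HB_2(9) = 2^(2 + 1) + 1. Bump = 82. G_1 = 81.
G_1 = 81. HB_3(81) = 3^(3 + 1). Bump = 1024. G_2 = 1023.
G_2 = 1023. HB_4(1023) = 3·4^4 + 3·4^3 + 3·4^2 + 3·4 + 3. Bump = 9843. G_3 = 9842.
G_3 = 9842. HB_5(9842) = 3·5^5 + 3·5^3 + 3·5^2 + 3·5 + 2. Bump = 140744. G_4 = 140743.
G_4 = 140743. HB_6(140743) = 3·6^6 + 3·6^3 + 3·6^2 + 3·6 + 1. Bump = 2471827. G_5 = 2471826.
G_5 = 2471826. HB_7(2471826) = 3·7^7 + 3·7^3 + 3·7^2 + 3·7. Bump = 50333400. G_6 = 50333399.
G_6 = 50333399. HB_8(50333399) = 3·8^8 + 3·8^3 + 3·8^2 + 2·8 + 7. Bump = 1162263922. G_7 = 1162263921.

50333399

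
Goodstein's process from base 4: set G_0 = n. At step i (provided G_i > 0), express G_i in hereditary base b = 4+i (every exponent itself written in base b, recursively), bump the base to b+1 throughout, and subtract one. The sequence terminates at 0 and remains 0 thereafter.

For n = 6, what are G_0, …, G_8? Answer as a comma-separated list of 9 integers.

[0] 6 ≡ 4 + 2 (base 4). Lift 5: 7. −1: 6.
[1] 6 ≡ 5 + 1 (base 5). Lift 6: 7. −1: 6.
[2] 6 ≡ 6 (base 6). Lift 7: 7. −1: 6.
[3] 6 ≡ 6 (base 7). Lift 8: 6. −1: 5.
[4] 5 ≡ 5 (base 8). Lift 9: 5. −1: 4.
[5] 4 ≡ 4 (base 9). Lift 10: 4. −1: 3.
[6] 3 ≡ 3 (base 10). Lift 11: 3. −1: 2.
[7] 2 ≡ 2 (base 11). Lift 12: 2. −1: 1.

6, 6, 6, 6, 5, 4, 3, 2, 1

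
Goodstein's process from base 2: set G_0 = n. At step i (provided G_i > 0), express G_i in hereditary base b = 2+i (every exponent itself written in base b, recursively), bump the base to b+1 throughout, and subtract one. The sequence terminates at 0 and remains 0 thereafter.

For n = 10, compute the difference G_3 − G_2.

14600

i=0: 10 = 2^(2 + 1) + 2 (b=2); 2→3: 3^(3 + 1) + 3 = 84; 84−1 = 83
i=1: 83 = 3^(3 + 1) + 2 (b=3); 3→4: 4^(4 + 1) + 2 = 1026; 1026−1 = 1025
i=2: 1025 = 4^(4 + 1) + 1 (b=4); 4→5: 5^(5 + 1) + 1 = 15626; 15626−1 = 15625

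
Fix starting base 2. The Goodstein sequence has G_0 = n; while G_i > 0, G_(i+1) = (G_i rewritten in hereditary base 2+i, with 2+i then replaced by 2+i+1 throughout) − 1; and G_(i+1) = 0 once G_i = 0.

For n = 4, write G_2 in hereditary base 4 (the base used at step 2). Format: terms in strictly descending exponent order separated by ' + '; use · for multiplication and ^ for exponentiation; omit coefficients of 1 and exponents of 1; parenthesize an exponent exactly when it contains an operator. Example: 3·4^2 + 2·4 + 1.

base 2: 4 = 2^2; at 3: 3^3 = 27; next = 26
base 3: 26 = 2·3^2 + 2·3 + 2; at 4: 2·4^2 + 2·4 + 2 = 42; next = 41
base 4: 41 = 2·4^2 + 2·4 + 1; at 5: 2·5^2 + 2·5 + 1 = 61; next = 60

2·4^2 + 2·4 + 1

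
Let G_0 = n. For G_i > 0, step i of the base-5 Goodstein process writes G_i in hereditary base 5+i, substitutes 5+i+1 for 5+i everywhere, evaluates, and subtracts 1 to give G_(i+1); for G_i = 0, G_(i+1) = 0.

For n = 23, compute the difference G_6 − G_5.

2

i=0: 23 = 4·5 + 3 (b=5); 5→6: 4·6 + 3 = 27; 27−1 = 26
i=1: 26 = 4·6 + 2 (b=6); 6→7: 4·7 + 2 = 30; 30−1 = 29
i=2: 29 = 4·7 + 1 (b=7); 7→8: 4·8 + 1 = 33; 33−1 = 32
i=3: 32 = 4·8 (b=8); 8→9: 4·9 = 36; 36−1 = 35
i=4: 35 = 3·9 + 8 (b=9); 9→10: 3·10 + 8 = 38; 38−1 = 37
i=5: 37 = 3·10 + 7 (b=10); 10→11: 3·11 + 7 = 40; 40−1 = 39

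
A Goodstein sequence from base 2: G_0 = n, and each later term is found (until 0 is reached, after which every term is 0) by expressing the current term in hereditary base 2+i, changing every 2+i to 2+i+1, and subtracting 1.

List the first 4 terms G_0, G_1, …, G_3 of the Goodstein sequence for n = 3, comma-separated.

3, 3, 3, 2

3 —HB2→ 2 + 1 —bump→ 3 + 1 = 4 —(−1)→ 3
3 —HB3→ 3 —bump→ 4 = 4 —(−1)→ 3
3 —HB4→ 3 —bump→ 3 = 3 —(−1)→ 2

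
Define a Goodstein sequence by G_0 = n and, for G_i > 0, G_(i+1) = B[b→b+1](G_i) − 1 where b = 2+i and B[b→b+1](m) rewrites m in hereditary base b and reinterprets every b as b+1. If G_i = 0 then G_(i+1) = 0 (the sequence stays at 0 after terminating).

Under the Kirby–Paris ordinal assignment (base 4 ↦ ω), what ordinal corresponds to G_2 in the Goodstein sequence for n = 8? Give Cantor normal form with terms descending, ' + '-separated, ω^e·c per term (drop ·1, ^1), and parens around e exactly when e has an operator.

i=0: 8 = 2^(2 + 1) (b=2); 2→3: 3^(3 + 1) = 81; 81−1 = 80
i=1: 80 = 2·3^3 + 2·3^2 + 2·3 + 2 (b=3); 3→4: 2·4^4 + 2·4^2 + 2·4 + 2 = 554; 554−1 = 553
i=2: 553 = 2·4^4 + 2·4^2 + 2·4 + 1 (b=4); 4→5: 2·5^5 + 2·5^2 + 2·5 + 1 = 6311; 6311−1 = 6310

ω^ω·2 + ω^2·2 + ω·2 + 1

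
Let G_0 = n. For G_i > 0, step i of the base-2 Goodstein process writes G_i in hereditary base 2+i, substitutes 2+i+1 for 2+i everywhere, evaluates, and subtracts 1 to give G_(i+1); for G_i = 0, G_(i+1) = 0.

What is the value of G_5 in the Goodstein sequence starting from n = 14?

5862840

base 2: 14 = 2^(2 + 1) + 2^2 + 2; at 3: 3^(3 + 1) + 3^3 + 3 = 111; next = 110
base 3: 110 = 3^(3 + 1) + 3^3 + 2; at 4: 4^(4 + 1) + 4^4 + 2 = 1282; next = 1281
base 4: 1281 = 4^(4 + 1) + 4^4 + 1; at 5: 5^(5 + 1) + 5^5 + 1 = 18751; next = 18750
base 5: 18750 = 5^(5 + 1) + 5^5; at 6: 6^(6 + 1) + 6^6 = 326592; next = 326591
base 6: 326591 = 6^(6 + 1) + 5·6^5 + 5·6^4 + 5·6^3 + 5·6^2 + 5·6 + 5; at 7: 7^(7 + 1) + 5·7^5 + 5·7^4 + 5·7^3 + 5·7^2 + 5·7 + 5 = 5862841; next = 5862840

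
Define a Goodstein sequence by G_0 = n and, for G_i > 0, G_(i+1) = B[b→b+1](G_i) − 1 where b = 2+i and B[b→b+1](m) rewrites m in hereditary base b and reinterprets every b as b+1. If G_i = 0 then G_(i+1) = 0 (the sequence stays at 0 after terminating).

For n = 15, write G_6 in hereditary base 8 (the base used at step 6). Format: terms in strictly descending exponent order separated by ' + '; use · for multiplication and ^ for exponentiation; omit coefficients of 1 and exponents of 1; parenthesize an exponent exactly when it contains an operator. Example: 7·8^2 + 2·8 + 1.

8^(8 + 1) + 7·8^7 + 7·8^6 + 7·8^5 + 7·8^4 + 7·8^3 + 7·8^2 + 7·8 + 7

i=0: 15 = 2^(2 + 1) + 2^2 + 2 + 1 (b=2); 2→3: 3^(3 + 1) + 3^3 + 3 + 1 = 112; 112−1 = 111
i=1: 111 = 3^(3 + 1) + 3^3 + 3 (b=3); 3→4: 4^(4 + 1) + 4^4 + 4 = 1284; 1284−1 = 1283
i=2: 1283 = 4^(4 + 1) + 4^4 + 3 (b=4); 4→5: 5^(5 + 1) + 5^5 + 3 = 18753; 18753−1 = 18752
i=3: 18752 = 5^(5 + 1) + 5^5 + 2 (b=5); 5→6: 6^(6 + 1) + 6^6 + 2 = 326594; 326594−1 = 326593
i=4: 326593 = 6^(6 + 1) + 6^6 + 1 (b=6); 6→7: 7^(7 + 1) + 7^7 + 1 = 6588345; 6588345−1 = 6588344
i=5: 6588344 = 7^(7 + 1) + 7^7 (b=7); 7→8: 8^(8 + 1) + 8^8 = 150994944; 150994944−1 = 150994943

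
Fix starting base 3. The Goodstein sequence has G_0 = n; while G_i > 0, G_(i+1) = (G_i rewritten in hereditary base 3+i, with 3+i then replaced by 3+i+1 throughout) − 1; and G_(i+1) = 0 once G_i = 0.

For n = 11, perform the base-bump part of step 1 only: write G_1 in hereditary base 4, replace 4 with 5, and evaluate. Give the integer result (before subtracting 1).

(0) 11|_3 = 3^2 + 2 ↦ 4^2 + 2|_4 = 18 ⇒ 17
(1) 17|_4 = 4^2 + 1 ↦ 5^2 + 1|_5 = 26 ⇒ 25

26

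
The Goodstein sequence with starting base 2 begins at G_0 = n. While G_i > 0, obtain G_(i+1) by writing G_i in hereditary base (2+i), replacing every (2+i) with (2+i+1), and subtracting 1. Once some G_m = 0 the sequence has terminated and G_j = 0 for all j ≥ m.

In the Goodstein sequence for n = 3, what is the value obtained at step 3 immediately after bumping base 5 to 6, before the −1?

3 —HB2→ 2 + 1 —bump→ 3 + 1 = 4 —(−1)→ 3
3 —HB3→ 3 —bump→ 4 = 4 —(−1)→ 3
3 —HB4→ 3 —bump→ 3 = 3 —(−1)→ 2
2 —HB5→ 2 —bump→ 2 = 2 —(−1)→ 1

2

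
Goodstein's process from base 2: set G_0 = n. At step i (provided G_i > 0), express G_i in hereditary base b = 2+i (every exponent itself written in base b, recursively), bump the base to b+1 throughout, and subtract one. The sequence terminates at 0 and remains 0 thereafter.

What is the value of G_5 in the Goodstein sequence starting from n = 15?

step 0: 15 = 2^(2 + 1) + 2^2 + 2 + 1; sub 3 for 2: 3^(3 + 1) + 3^3 + 3 + 1; = 112; G_1 = 112−1 = 111
step 1: 111 = 3^(3 + 1) + 3^3 + 3; sub 4 for 3: 4^(4 + 1) + 4^4 + 4; = 1284; G_2 = 1284−1 = 1283
step 2: 1283 = 4^(4 + 1) + 4^4 + 3; sub 5 for 4: 5^(5 + 1) + 5^5 + 3; = 18753; G_3 = 18753−1 = 18752
step 3: 18752 = 5^(5 + 1) + 5^5 + 2; sub 6 for 5: 6^(6 + 1) + 6^6 + 2; = 326594; G_4 = 326594−1 = 326593
step 4: 326593 = 6^(6 + 1) + 6^6 + 1; sub 7 for 6: 7^(7 + 1) + 7^7 + 1; = 6588345; G_5 = 6588345−1 = 6588344

6588344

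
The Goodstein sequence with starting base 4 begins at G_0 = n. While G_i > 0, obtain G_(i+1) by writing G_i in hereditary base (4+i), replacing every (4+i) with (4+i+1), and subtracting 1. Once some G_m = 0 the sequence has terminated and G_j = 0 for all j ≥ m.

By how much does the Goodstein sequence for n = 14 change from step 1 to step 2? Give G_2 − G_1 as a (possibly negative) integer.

(0) 14|_4 = 3·4 + 2 ↦ 3·5 + 2|_5 = 17 ⇒ 16
(1) 16|_5 = 3·5 + 1 ↦ 3·6 + 1|_6 = 19 ⇒ 18

2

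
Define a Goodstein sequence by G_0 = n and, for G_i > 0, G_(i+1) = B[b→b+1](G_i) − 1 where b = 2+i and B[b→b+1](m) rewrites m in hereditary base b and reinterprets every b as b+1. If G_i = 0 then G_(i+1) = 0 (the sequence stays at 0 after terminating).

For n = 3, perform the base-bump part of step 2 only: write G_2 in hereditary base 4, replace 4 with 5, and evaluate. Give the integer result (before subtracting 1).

step 0: 3 = 2 + 1; sub 3 for 2: 3 + 1; = 4; G_1 = 4−1 = 3
step 1: 3 = 3; sub 4 for 3: 4; = 4; G_2 = 4−1 = 3
step 2: 3 = 3; sub 5 for 4: 3; = 3; G_3 = 3−1 = 2

3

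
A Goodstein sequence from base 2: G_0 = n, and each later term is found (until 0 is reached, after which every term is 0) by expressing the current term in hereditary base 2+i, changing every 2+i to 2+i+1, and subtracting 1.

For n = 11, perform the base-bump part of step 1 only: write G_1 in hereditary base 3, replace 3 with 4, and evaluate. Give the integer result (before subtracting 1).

step 0: 11 = 2^(2 + 1) + 2 + 1; sub 3 for 2: 3^(3 + 1) + 3 + 1; = 85; G_1 = 85−1 = 84
step 1: 84 = 3^(3 + 1) + 3; sub 4 for 3: 4^(4 + 1) + 4; = 1028; G_2 = 1028−1 = 1027

1028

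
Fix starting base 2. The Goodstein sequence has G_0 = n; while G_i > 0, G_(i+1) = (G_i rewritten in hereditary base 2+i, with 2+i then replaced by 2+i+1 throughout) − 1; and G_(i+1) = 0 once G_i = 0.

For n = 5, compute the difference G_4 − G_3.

308

step 0: 5 = 2^2 + 1; sub 3 for 2: 3^3 + 1; = 28; G_1 = 28−1 = 27
step 1: 27 = 3^3; sub 4 for 3: 4^4; = 256; G_2 = 256−1 = 255
step 2: 255 = 3·4^3 + 3·4^2 + 3·4 + 3; sub 5 for 4: 3·5^3 + 3·5^2 + 3·5 + 3; = 468; G_3 = 468−1 = 467
step 3: 467 = 3·5^3 + 3·5^2 + 3·5 + 2; sub 6 for 5: 3·6^3 + 3·6^2 + 3·6 + 2; = 776; G_4 = 776−1 = 775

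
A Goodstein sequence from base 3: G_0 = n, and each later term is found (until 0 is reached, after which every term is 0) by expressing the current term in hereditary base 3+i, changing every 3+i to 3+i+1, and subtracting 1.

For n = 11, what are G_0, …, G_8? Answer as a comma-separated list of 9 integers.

11, 17, 25, 35, 39, 43, 47, 51, 55

11 —HB3→ 3^2 + 2 —bump→ 4^2 + 2 = 18 —(−1)→ 17
17 —HB4→ 4^2 + 1 —bump→ 5^2 + 1 = 26 —(−1)→ 25
25 —HB5→ 5^2 —bump→ 6^2 = 36 —(−1)→ 35
35 —HB6→ 5·6 + 5 —bump→ 5·7 + 5 = 40 —(−1)→ 39
39 —HB7→ 5·7 + 4 —bump→ 5·8 + 4 = 44 —(−1)→ 43
43 —HB8→ 5·8 + 3 —bump→ 5·9 + 3 = 48 —(−1)→ 47
47 —HB9→ 5·9 + 2 —bump→ 5·10 + 2 = 52 —(−1)→ 51
51 —HB10→ 5·10 + 1 —bump→ 5·11 + 1 = 56 —(−1)→ 55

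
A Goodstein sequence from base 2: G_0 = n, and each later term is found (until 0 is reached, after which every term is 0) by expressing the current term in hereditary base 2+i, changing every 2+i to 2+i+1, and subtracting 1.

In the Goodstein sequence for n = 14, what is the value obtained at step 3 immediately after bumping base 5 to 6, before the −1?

326592

G_0=14  [base 2] 2^(2 + 1) + 2^2 + 2  →[2↦3]→  3^(3 + 1) + 3^3 + 3 = 111  −1 ⇒ G_1=110
G_1=110  [base 3] 3^(3 + 1) + 3^3 + 2  →[3↦4]→  4^(4 + 1) + 4^4 + 2 = 1282  −1 ⇒ G_2=1281
G_2=1281  [base 4] 4^(4 + 1) + 4^4 + 1  →[4↦5]→  5^(5 + 1) + 5^5 + 1 = 18751  −1 ⇒ G_3=18750
G_3=18750  [base 5] 5^(5 + 1) + 5^5  →[5↦6]→  6^(6 + 1) + 6^6 = 326592  −1 ⇒ G_4=326591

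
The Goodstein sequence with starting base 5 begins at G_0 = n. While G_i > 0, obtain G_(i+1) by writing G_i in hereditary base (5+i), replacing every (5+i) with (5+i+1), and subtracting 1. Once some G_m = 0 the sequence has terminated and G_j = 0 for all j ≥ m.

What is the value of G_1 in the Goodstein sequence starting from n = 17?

19

17 —HB5→ 3·5 + 2 —bump→ 3·6 + 2 = 20 —(−1)→ 19
19 —HB6→ 3·6 + 1 —bump→ 3·7 + 1 = 22 —(−1)→ 21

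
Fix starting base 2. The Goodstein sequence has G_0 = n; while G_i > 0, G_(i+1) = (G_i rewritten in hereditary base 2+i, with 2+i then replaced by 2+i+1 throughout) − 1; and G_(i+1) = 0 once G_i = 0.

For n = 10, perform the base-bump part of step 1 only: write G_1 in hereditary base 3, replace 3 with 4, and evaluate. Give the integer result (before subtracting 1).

1026

G_0 = 10. HB_2(10) = 2^(2 + 1) + 2. Bump = 84. G_1 = 83.
G_1 = 83. HB_3(83) = 3^(3 + 1) + 2. Bump = 1026. G_2 = 1025.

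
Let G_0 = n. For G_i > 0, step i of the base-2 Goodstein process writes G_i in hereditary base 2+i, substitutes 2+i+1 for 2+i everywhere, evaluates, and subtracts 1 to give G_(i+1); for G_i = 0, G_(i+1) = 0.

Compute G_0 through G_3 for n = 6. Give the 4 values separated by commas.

6, 29, 257, 3125

G_0=6  [base 2] 2^2 + 2  →[2↦3]→  3^3 + 3 = 30  −1 ⇒ G_1=29
G_1=29  [base 3] 3^3 + 2  →[3↦4]→  4^4 + 2 = 258  −1 ⇒ G_2=257
G_2=257  [base 4] 4^4 + 1  →[4↦5]→  5^5 + 1 = 3126  −1 ⇒ G_3=3125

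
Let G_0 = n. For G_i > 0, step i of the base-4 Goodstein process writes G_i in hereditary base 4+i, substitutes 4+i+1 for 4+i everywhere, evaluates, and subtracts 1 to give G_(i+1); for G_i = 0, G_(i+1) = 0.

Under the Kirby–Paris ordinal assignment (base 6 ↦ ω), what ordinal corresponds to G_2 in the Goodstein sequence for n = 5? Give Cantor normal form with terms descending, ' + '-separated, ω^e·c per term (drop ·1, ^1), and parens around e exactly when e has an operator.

5 —HB4→ 4 + 1 —bump→ 5 + 1 = 6 —(−1)→ 5
5 —HB5→ 5 —bump→ 6 = 6 —(−1)→ 5
5 —HB6→ 5 —bump→ 5 = 5 —(−1)→ 4

5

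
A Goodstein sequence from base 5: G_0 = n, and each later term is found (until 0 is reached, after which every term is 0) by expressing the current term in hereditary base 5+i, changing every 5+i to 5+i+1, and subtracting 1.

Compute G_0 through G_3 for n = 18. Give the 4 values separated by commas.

G_0 = 18. HB_5(18) = 3·5 + 3. Bump = 21. G_1 = 20.
G_1 = 20. HB_6(20) = 3·6 + 2. Bump = 23. G_2 = 22.
G_2 = 22. HB_7(22) = 3·7 + 1. Bump = 25. G_3 = 24.

18, 20, 22, 24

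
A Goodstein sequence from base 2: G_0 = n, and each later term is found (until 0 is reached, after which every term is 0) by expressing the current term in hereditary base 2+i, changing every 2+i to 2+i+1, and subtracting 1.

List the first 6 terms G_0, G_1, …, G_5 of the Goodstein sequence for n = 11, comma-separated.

11, 84, 1027, 15627, 279937, 5764801

step 0: 11 = 2^(2 + 1) + 2 + 1; sub 3 for 2: 3^(3 + 1) + 3 + 1; = 85; G_1 = 85−1 = 84
step 1: 84 = 3^(3 + 1) + 3; sub 4 for 3: 4^(4 + 1) + 4; = 1028; G_2 = 1028−1 = 1027
step 2: 1027 = 4^(4 + 1) + 3; sub 5 for 4: 5^(5 + 1) + 3; = 15628; G_3 = 15628−1 = 15627
step 3: 15627 = 5^(5 + 1) + 2; sub 6 for 5: 6^(6 + 1) + 2; = 279938; G_4 = 279938−1 = 279937
step 4: 279937 = 6^(6 + 1) + 1; sub 7 for 6: 7^(7 + 1) + 1; = 5764802; G_5 = 5764802−1 = 5764801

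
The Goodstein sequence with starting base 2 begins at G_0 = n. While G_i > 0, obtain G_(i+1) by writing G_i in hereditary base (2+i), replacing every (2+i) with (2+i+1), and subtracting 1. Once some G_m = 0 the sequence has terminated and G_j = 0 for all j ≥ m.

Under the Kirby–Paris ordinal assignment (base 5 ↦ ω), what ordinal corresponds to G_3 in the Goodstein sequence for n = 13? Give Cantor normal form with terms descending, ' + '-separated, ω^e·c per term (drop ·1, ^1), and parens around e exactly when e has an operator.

ω^(ω + 1) + ω^3·3 + ω^2·3 + ω·3 + 2

step 0: 13 = 2^(2 + 1) + 2^2 + 1; sub 3 for 2: 3^(3 + 1) + 3^3 + 1; = 109; G_1 = 109−1 = 108
step 1: 108 = 3^(3 + 1) + 3^3; sub 4 for 3: 4^(4 + 1) + 4^4; = 1280; G_2 = 1280−1 = 1279
step 2: 1279 = 4^(4 + 1) + 3·4^3 + 3·4^2 + 3·4 + 3; sub 5 for 4: 5^(5 + 1) + 3·5^3 + 3·5^2 + 3·5 + 3; = 16093; G_3 = 16093−1 = 16092
step 3: 16092 = 5^(5 + 1) + 3·5^3 + 3·5^2 + 3·5 + 2; sub 6 for 5: 6^(6 + 1) + 3·6^3 + 3·6^2 + 3·6 + 2; = 280712; G_4 = 280712−1 = 280711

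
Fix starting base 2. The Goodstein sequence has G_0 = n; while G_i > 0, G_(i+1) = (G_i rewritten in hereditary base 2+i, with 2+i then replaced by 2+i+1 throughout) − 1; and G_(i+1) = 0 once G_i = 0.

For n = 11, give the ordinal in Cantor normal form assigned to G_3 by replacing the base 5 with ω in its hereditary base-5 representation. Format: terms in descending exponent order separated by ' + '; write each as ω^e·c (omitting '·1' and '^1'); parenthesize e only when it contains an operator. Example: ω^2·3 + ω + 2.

ω^(ω + 1) + 2

base 2: 11 = 2^(2 + 1) + 2 + 1; at 3: 3^(3 + 1) + 3 + 1 = 85; next = 84
base 3: 84 = 3^(3 + 1) + 3; at 4: 4^(4 + 1) + 4 = 1028; next = 1027
base 4: 1027 = 4^(4 + 1) + 3; at 5: 5^(5 + 1) + 3 = 15628; next = 15627
base 5: 15627 = 5^(5 + 1) + 2; at 6: 6^(6 + 1) + 2 = 279938; next = 279937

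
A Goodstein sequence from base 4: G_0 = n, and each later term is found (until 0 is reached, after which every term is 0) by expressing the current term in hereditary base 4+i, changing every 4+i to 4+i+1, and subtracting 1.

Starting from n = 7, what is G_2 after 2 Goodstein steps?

7

7 —HB4→ 4 + 3 —bump→ 5 + 3 = 8 —(−1)→ 7
7 —HB5→ 5 + 2 —bump→ 6 + 2 = 8 —(−1)→ 7
7 —HB6→ 6 + 1 —bump→ 7 + 1 = 8 —(−1)→ 7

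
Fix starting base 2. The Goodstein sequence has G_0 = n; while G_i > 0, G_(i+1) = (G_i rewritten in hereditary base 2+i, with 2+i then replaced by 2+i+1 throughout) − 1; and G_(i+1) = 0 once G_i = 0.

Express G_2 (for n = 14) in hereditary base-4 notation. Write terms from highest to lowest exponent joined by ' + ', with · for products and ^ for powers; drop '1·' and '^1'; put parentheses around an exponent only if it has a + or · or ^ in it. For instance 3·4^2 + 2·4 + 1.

(0) 14|_2 = 2^(2 + 1) + 2^2 + 2 ↦ 3^(3 + 1) + 3^3 + 3|_3 = 111 ⇒ 110
(1) 110|_3 = 3^(3 + 1) + 3^3 + 2 ↦ 4^(4 + 1) + 4^4 + 2|_4 = 1282 ⇒ 1281
(2) 1281|_4 = 4^(4 + 1) + 4^4 + 1 ↦ 5^(5 + 1) + 5^5 + 1|_5 = 18751 ⇒ 18750

4^(4 + 1) + 4^4 + 1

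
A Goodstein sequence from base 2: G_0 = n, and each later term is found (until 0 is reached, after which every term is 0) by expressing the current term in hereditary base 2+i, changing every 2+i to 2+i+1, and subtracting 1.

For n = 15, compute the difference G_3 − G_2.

17469

step 0: 15 = 2^(2 + 1) + 2^2 + 2 + 1; sub 3 for 2: 3^(3 + 1) + 3^3 + 3 + 1; = 112; G_1 = 112−1 = 111
step 1: 111 = 3^(3 + 1) + 3^3 + 3; sub 4 for 3: 4^(4 + 1) + 4^4 + 4; = 1284; G_2 = 1284−1 = 1283
step 2: 1283 = 4^(4 + 1) + 4^4 + 3; sub 5 for 4: 5^(5 + 1) + 5^5 + 3; = 18753; G_3 = 18753−1 = 18752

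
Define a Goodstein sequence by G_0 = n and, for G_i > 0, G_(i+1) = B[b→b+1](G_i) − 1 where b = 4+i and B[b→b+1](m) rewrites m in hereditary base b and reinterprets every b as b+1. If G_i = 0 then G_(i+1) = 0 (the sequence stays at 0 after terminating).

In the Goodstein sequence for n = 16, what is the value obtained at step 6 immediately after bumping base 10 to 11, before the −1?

42

16 —HB4→ 4^2 —bump→ 5^2 = 25 —(−1)→ 24
24 —HB5→ 4·5 + 4 —bump→ 4·6 + 4 = 28 —(−1)→ 27
27 —HB6→ 4·6 + 3 —bump→ 4·7 + 3 = 31 —(−1)→ 30
30 —HB7→ 4·7 + 2 —bump→ 4·8 + 2 = 34 —(−1)→ 33
33 —HB8→ 4·8 + 1 —bump→ 4·9 + 1 = 37 —(−1)→ 36
36 —HB9→ 4·9 —bump→ 4·10 = 40 —(−1)→ 39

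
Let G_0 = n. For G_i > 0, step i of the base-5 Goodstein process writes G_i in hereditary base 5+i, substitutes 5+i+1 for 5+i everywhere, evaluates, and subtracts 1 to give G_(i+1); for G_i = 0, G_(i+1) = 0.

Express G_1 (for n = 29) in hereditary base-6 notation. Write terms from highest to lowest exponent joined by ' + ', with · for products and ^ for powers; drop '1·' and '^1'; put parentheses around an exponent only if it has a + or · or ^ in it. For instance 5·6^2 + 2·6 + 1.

6^2 + 3

G_0 = 29. HB_5(29) = 5^2 + 4. Bump = 40. G_1 = 39.
G_1 = 39. HB_6(39) = 6^2 + 3. Bump = 52. G_2 = 51.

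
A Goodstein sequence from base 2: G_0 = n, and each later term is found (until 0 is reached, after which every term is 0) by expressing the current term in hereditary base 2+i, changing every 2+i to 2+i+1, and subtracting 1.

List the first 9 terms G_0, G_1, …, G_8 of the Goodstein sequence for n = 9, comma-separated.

(0) 9|_2 = 2^(2 + 1) + 1 ↦ 3^(3 + 1) + 1|_3 = 82 ⇒ 81
(1) 81|_3 = 3^(3 + 1) ↦ 4^(4 + 1)|_4 = 1024 ⇒ 1023
(2) 1023|_4 = 3·4^4 + 3·4^3 + 3·4^2 + 3·4 + 3 ↦ 3·5^5 + 3·5^3 + 3·5^2 + 3·5 + 3|_5 = 9843 ⇒ 9842
(3) 9842|_5 = 3·5^5 + 3·5^3 + 3·5^2 + 3·5 + 2 ↦ 3·6^6 + 3·6^3 + 3·6^2 + 3·6 + 2|_6 = 140744 ⇒ 140743
(4) 140743|_6 = 3·6^6 + 3·6^3 + 3·6^2 + 3·6 + 1 ↦ 3·7^7 + 3·7^3 + 3·7^2 + 3·7 + 1|_7 = 2471827 ⇒ 2471826
(5) 2471826|_7 = 3·7^7 + 3·7^3 + 3·7^2 + 3·7 ↦ 3·8^8 + 3·8^3 + 3·8^2 + 3·8|_8 = 50333400 ⇒ 50333399
(6) 50333399|_8 = 3·8^8 + 3·8^3 + 3·8^2 + 2·8 + 7 ↦ 3·9^9 + 3·9^3 + 3·9^2 + 2·9 + 7|_9 = 1162263922 ⇒ 1162263921
(7) 1162263921|_9 = 3·9^9 + 3·9^3 + 3·9^2 + 2·9 + 6 ↦ 3·10^10 + 3·10^3 + 3·10^2 + 2·10 + 6|_10 = 30000003326 ⇒ 30000003325

9, 81, 1023, 9842, 140743, 2471826, 50333399, 1162263921, 30000003325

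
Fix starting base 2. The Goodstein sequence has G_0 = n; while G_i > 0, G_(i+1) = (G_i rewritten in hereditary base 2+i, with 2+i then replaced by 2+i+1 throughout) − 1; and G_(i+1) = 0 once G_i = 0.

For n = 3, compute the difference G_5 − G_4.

3 —HB2→ 2 + 1 —bump→ 3 + 1 = 4 —(−1)→ 3
3 —HB3→ 3 —bump→ 4 = 4 —(−1)→ 3
3 —HB4→ 3 —bump→ 3 = 3 —(−1)→ 2
2 —HB5→ 2 —bump→ 2 = 2 —(−1)→ 1
1 —HB6→ 1 —bump→ 1 = 1 —(−1)→ 0

-1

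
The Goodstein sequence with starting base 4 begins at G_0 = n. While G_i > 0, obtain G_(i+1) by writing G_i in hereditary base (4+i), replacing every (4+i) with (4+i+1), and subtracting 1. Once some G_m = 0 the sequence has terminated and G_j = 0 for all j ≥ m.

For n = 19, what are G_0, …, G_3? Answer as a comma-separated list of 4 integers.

step 0: 19 = 4^2 + 3; sub 5 for 4: 5^2 + 3; = 28; G_1 = 28−1 = 27
step 1: 27 = 5^2 + 2; sub 6 for 5: 6^2 + 2; = 38; G_2 = 38−1 = 37
step 2: 37 = 6^2 + 1; sub 7 for 6: 7^2 + 1; = 50; G_3 = 50−1 = 49

19, 27, 37, 49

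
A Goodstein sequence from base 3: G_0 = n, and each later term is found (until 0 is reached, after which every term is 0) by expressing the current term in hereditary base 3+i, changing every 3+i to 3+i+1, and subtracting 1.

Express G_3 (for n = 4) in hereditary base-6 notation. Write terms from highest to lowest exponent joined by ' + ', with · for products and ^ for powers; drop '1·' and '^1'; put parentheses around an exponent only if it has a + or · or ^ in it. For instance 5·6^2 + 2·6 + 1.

G_0 = 4. HB_3(4) = 3 + 1. Bump = 5. G_1 = 4.
G_1 = 4. HB_4(4) = 4. Bump = 5. G_2 = 4.
G_2 = 4. HB_5(4) = 4. Bump = 4. G_3 = 3.
G_3 = 3. HB_6(3) = 3. Bump = 3. G_4 = 2.

3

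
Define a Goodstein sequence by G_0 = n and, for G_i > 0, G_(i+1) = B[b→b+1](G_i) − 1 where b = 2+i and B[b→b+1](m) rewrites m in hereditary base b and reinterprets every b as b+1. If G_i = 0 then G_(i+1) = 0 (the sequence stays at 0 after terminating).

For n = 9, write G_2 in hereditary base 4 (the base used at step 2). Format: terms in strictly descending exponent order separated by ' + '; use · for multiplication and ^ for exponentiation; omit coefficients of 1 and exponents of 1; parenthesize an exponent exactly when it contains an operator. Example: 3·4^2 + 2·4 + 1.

G_0=9  [base 2] 2^(2 + 1) + 1  →[2↦3]→  3^(3 + 1) + 1 = 82  −1 ⇒ G_1=81
G_1=81  [base 3] 3^(3 + 1)  →[3↦4]→  4^(4 + 1) = 1024  −1 ⇒ G_2=1023

3·4^4 + 3·4^3 + 3·4^2 + 3·4 + 3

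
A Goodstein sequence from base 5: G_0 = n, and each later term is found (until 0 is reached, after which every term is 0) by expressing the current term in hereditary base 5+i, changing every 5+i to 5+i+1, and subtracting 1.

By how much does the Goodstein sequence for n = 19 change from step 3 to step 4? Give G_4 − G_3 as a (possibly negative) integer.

2

G_0 = 19. HB_5(19) = 3·5 + 4. Bump = 22. G_1 = 21.
G_1 = 21. HB_6(21) = 3·6 + 3. Bump = 24. G_2 = 23.
G_2 = 23. HB_7(23) = 3·7 + 2. Bump = 26. G_3 = 25.
G_3 = 25. HB_8(25) = 3·8 + 1. Bump = 28. G_4 = 27.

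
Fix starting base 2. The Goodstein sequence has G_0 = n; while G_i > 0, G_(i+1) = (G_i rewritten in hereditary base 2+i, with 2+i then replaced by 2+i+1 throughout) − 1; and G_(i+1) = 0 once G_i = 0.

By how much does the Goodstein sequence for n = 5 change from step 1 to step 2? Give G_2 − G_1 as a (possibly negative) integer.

228

G_0=5  [base 2] 2^2 + 1  →[2↦3]→  3^3 + 1 = 28  −1 ⇒ G_1=27
G_1=27  [base 3] 3^3  →[3↦4]→  4^4 = 256  −1 ⇒ G_2=255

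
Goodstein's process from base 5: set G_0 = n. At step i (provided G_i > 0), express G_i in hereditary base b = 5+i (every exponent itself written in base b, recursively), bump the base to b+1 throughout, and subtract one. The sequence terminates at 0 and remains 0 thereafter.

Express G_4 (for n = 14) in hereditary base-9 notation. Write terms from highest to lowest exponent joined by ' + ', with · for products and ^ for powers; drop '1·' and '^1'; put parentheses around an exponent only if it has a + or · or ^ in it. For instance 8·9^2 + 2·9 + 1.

2·9

(0) 14|_5 = 2·5 + 4 ↦ 2·6 + 4|_6 = 16 ⇒ 15
(1) 15|_6 = 2·6 + 3 ↦ 2·7 + 3|_7 = 17 ⇒ 16
(2) 16|_7 = 2·7 + 2 ↦ 2·8 + 2|_8 = 18 ⇒ 17
(3) 17|_8 = 2·8 + 1 ↦ 2·9 + 1|_9 = 19 ⇒ 18
(4) 18|_9 = 2·9 ↦ 2·10|_10 = 20 ⇒ 19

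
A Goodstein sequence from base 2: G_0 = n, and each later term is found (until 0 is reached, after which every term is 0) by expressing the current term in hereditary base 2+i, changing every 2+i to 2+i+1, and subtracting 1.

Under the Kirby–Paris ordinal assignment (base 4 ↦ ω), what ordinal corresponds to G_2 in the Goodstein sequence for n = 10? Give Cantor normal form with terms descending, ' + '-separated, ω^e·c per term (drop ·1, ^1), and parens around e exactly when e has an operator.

ω^(ω + 1) + 1

(0) 10|_2 = 2^(2 + 1) + 2 ↦ 3^(3 + 1) + 3|_3 = 84 ⇒ 83
(1) 83|_3 = 3^(3 + 1) + 2 ↦ 4^(4 + 1) + 2|_4 = 1026 ⇒ 1025
(2) 1025|_4 = 4^(4 + 1) + 1 ↦ 5^(5 + 1) + 1|_5 = 15626 ⇒ 15625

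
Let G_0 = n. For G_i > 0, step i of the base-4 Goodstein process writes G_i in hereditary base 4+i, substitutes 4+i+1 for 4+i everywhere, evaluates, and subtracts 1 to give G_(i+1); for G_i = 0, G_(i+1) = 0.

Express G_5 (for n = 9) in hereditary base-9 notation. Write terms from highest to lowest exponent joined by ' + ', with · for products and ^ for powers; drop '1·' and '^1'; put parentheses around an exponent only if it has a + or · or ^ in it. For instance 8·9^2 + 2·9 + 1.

[0] 9 ≡ 2·4 + 1 (base 4). Lift 5: 11. −1: 10.
[1] 10 ≡ 2·5 (base 5). Lift 6: 12. −1: 11.
[2] 11 ≡ 6 + 5 (base 6). Lift 7: 12. −1: 11.
[3] 11 ≡ 7 + 4 (base 7). Lift 8: 12. −1: 11.
[4] 11 ≡ 8 + 3 (base 8). Lift 9: 12. −1: 11.

9 + 2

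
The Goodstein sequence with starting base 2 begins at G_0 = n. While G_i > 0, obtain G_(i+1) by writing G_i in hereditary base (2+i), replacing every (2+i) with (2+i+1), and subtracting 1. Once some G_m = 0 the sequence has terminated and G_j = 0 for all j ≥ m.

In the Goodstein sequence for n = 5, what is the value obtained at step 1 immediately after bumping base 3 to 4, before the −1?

base 2: 5 = 2^2 + 1; at 3: 3^3 + 1 = 28; next = 27
base 3: 27 = 3^3; at 4: 4^4 = 256; next = 255

256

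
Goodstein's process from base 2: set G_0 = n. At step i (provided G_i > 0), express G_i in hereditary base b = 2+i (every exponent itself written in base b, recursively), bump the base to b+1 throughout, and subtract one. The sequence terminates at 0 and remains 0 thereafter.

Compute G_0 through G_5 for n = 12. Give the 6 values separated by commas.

12, 107, 1065, 15685, 280019, 5764910

[0] 12 ≡ 2^(2 + 1) + 2^2 (base 2). Lift 3: 108. −1: 107.
[1] 107 ≡ 3^(3 + 1) + 2·3^2 + 2·3 + 2 (base 3). Lift 4: 1066. −1: 1065.
[2] 1065 ≡ 4^(4 + 1) + 2·4^2 + 2·4 + 1 (base 4). Lift 5: 15686. −1: 15685.
[3] 15685 ≡ 5^(5 + 1) + 2·5^2 + 2·5 (base 5). Lift 6: 280020. −1: 280019.
[4] 280019 ≡ 6^(6 + 1) + 2·6^2 + 6 + 5 (base 6). Lift 7: 5764911. −1: 5764910.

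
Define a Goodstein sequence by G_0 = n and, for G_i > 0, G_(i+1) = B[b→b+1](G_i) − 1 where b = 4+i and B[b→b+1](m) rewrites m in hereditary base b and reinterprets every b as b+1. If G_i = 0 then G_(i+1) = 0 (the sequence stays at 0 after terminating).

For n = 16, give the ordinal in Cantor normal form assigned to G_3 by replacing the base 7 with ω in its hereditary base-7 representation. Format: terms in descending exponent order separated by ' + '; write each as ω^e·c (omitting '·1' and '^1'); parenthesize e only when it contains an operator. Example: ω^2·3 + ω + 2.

ω·4 + 2

i=0: 16 = 4^2 (b=4); 4→5: 5^2 = 25; 25−1 = 24
i=1: 24 = 4·5 + 4 (b=5); 5→6: 4·6 + 4 = 28; 28−1 = 27
i=2: 27 = 4·6 + 3 (b=6); 6→7: 4·7 + 3 = 31; 31−1 = 30
i=3: 30 = 4·7 + 2 (b=7); 7→8: 4·8 + 2 = 34; 34−1 = 33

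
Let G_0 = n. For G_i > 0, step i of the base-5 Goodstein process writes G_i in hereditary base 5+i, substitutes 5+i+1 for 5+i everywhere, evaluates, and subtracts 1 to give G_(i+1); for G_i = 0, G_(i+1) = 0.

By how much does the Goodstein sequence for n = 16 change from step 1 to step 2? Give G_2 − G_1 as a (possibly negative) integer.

base 5: 16 = 3·5 + 1; at 6: 3·6 + 1 = 19; next = 18
base 6: 18 = 3·6; at 7: 3·7 = 21; next = 20

2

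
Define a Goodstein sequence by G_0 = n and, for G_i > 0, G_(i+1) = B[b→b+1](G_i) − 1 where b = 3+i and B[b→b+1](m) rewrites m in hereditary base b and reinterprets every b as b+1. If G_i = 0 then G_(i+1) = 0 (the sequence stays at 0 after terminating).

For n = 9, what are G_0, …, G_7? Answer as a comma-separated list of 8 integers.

G_0=9  [base 3] 3^2  →[3↦4]→  4^2 = 16  −1 ⇒ G_1=15
G_1=15  [base 4] 3·4 + 3  →[4↦5]→  3·5 + 3 = 18  −1 ⇒ G_2=17
G_2=17  [base 5] 3·5 + 2  →[5↦6]→  3·6 + 2 = 20  −1 ⇒ G_3=19
G_3=19  [base 6] 3·6 + 1  →[6↦7]→  3·7 + 1 = 22  −1 ⇒ G_4=21
G_4=21  [base 7] 3·7  →[7↦8]→  3·8 = 24  −1 ⇒ G_5=23
G_5=23  [base 8] 2·8 + 7  →[8↦9]→  2·9 + 7 = 25  −1 ⇒ G_6=24
G_6=24  [base 9] 2·9 + 6  →[9↦10]→  2·10 + 6 = 26  −1 ⇒ G_7=25

9, 15, 17, 19, 21, 23, 24, 25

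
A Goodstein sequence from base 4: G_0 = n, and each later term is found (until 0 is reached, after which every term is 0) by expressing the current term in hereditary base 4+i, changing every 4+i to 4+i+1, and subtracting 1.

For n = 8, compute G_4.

G_0 = 8. HB_4(8) = 2·4. Bump = 10. G_1 = 9.
G_1 = 9. HB_5(9) = 5 + 4. Bump = 10. G_2 = 9.
G_2 = 9. HB_6(9) = 6 + 3. Bump = 10. G_3 = 9.
G_3 = 9. HB_7(9) = 7 + 2. Bump = 10. G_4 = 9.
G_4 = 9. HB_8(9) = 8 + 1. Bump = 10. G_5 = 9.

9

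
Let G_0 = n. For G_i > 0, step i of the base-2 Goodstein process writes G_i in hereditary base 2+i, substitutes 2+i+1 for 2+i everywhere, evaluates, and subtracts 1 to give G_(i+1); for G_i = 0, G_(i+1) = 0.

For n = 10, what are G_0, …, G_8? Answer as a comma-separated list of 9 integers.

10, 83, 1025, 15625, 279935, 4215754, 84073323, 1937434592, 50000555551

(0) 10|_2 = 2^(2 + 1) + 2 ↦ 3^(3 + 1) + 3|_3 = 84 ⇒ 83
(1) 83|_3 = 3^(3 + 1) + 2 ↦ 4^(4 + 1) + 2|_4 = 1026 ⇒ 1025
(2) 1025|_4 = 4^(4 + 1) + 1 ↦ 5^(5 + 1) + 1|_5 = 15626 ⇒ 15625
(3) 15625|_5 = 5^(5 + 1) ↦ 6^(6 + 1)|_6 = 279936 ⇒ 279935
(4) 279935|_6 = 5·6^6 + 5·6^5 + 5·6^4 + 5·6^3 + 5·6^2 + 5·6 + 5 ↦ 5·7^7 + 5·7^5 + 5·7^4 + 5·7^3 + 5·7^2 + 5·7 + 5|_7 = 4215755 ⇒ 4215754
(5) 4215754|_7 = 5·7^7 + 5·7^5 + 5·7^4 + 5·7^3 + 5·7^2 + 5·7 + 4 ↦ 5·8^8 + 5·8^5 + 5·8^4 + 5·8^3 + 5·8^2 + 5·8 + 4|_8 = 84073324 ⇒ 84073323
(6) 84073323|_8 = 5·8^8 + 5·8^5 + 5·8^4 + 5·8^3 + 5·8^2 + 5·8 + 3 ↦ 5·9^9 + 5·9^5 + 5·9^4 + 5·9^3 + 5·9^2 + 5·9 + 3|_9 = 1937434593 ⇒ 1937434592
(7) 1937434592|_9 = 5·9^9 + 5·9^5 + 5·9^4 + 5·9^3 + 5·9^2 + 5·9 + 2 ↦ 5·10^10 + 5·10^5 + 5·10^4 + 5·10^3 + 5·10^2 + 5·10 + 2|_10 = 50000555552 ⇒ 50000555551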